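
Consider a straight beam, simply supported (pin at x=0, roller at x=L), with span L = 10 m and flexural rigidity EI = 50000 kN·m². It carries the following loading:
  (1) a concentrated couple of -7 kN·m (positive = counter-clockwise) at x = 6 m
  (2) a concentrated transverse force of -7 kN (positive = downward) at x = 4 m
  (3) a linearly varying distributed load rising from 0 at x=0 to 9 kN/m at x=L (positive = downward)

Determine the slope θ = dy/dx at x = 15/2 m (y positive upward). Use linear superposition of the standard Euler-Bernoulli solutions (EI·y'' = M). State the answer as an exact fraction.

θ(15/2) = 363463/192000000 rad

Load 1 — applied couple M₀=-7 kN·m at a=6 m (b=L-a=4):
  θ_1 = (M₀x²/(2L)-M₀(x-a)+C₁)/EI  [x>a] with C₁=M₀(3b²-L²)/(6L)=91/15 = ((-7)·(15/2)²/(2·10)-(-7)·((15/2)-6)+(91/15))/50000 = -749/12000000 rad
Load 2 — point force P=-7 kN at a=4 m (b=L-a=6):
  θ_2 = -Pa(2L²-6Lx+3x²+a²)/(6LEI)  [x>a] = -(-7)·4·(2·10²-6·10·(15/2)+3·(15/2)²+4²)/(6·10·50000) = -609/1000000 rad
Load 3 — triangular load w₀=9 kN/m (0→w₀ over full span):
  θ_3 = -w₀(7L⁴-30L²x²+15x⁴)/(360LEI) = -9·(7·10⁴-30·10²·(15/2)²+15·(15/2)⁴)/(360·10·50000) = 1313/512000 rad
Superposition: θ = Σ θ_i = 363463/192000000 rad ≈ 0.001893 rad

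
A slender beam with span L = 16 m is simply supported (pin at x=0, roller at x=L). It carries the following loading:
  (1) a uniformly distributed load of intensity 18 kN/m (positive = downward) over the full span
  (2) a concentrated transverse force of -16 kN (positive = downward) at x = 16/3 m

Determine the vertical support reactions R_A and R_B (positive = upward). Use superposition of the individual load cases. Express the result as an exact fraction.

Load 1 — uniform load w=18 kN/m over full span:
  R_A = wL/2 = 18·16/2 = 144 kN
  R_B = wL/2 = 18·16/2 = 144 kN
Load 2 — point force P=-16 kN at a=16/3 m (b=L-a=32/3):
  R_A = Pb/L = (-16)·(32/3)/16 = -32/3 kN
  R_B = Pa/L = (-16)·(16/3)/16 = -16/3 kN
Superposition: R_A = 400/3 kN, R_B = 416/3 kN

R_A = 400/3 kN, R_B = 416/3 kN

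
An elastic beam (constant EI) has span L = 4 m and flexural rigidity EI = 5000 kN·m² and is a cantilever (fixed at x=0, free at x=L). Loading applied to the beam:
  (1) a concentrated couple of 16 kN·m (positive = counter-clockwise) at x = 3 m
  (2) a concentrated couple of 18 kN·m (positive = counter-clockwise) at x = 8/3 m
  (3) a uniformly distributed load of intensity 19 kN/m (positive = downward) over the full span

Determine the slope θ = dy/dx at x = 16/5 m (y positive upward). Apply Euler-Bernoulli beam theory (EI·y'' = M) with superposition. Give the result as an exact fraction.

θ(16/5) = -4924/234375 rad

Load 1 — applied couple M₀=16 kN·m at a=3 m (b=L-a=1):
  θ_1 = M₀a/EI  [x>a] = 16·3/5000 = 6/625 rad
Load 2 — applied couple M₀=18 kN·m at a=8/3 m (b=L-a=4/3):
  θ_2 = M₀a/EI  [x>a] = 18·(8/3)/5000 = 6/625 rad
Load 3 — uniform load w=19 kN/m over full span:
  θ_3 = -wx(x²-3Lx+3L²)/(6EI) = -19·(16/5)·((16/5)²-3·4·(16/5)+3·4²)/(6·5000) = -9424/234375 rad
Superposition: θ = Σ θ_i = -4924/234375 rad ≈ -0.021009 rad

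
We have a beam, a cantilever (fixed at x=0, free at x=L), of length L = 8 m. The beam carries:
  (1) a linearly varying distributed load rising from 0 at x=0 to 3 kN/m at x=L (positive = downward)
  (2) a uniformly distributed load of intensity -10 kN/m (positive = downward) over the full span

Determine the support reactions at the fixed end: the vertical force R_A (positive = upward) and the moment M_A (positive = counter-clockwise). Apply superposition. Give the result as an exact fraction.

Load 1 — triangular load w₀=3 kN/m (0→w₀ over full span):
  R_A = w₀L/2 = 3·8/2 = 12 kN
  M_A = w₀L²/3 = 3·8²/3 = 64 kN·m
Load 2 — uniform load w=-10 kN/m over full span:
  R_A = wL = (-10)·8 = -80 kN
  M_A = wL²/2 = (-10)·8²/2 = -320 kN·m
Superposition: R_A = -68 kN, M_A = -256 kN·m

R_A = -68 kN, M_A = -256 kN·m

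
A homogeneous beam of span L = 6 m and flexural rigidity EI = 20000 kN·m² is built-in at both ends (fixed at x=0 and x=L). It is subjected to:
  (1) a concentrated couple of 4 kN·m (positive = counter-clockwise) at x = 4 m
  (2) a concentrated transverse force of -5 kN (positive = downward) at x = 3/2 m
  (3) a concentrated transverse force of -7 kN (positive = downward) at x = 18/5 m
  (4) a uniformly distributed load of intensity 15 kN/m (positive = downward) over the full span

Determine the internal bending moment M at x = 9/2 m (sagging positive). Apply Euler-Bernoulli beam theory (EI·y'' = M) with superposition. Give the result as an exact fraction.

Load 1 — applied couple M₀=4 kN·m at a=4 m (b=L-a=2):
  M_1 = R_Ax - M_A - M₀  [x>a] with R_A=8/9, M_A=4/3 = (8/9)·(9/2) - (4/3) - 4 = -4/3 kN·m
Load 2 — point force P=-5 kN at a=3/2 m (b=L-a=9/2):
  M_2 = Pa²(a+3b)(L-x)/L³ - Pa²b/L²  [x>a] = (-5)·(3/2)²·((3/2)+3·(9/2))·(6-(9/2))/6³ - (-5)·(3/2)²·(9/2)/6² = 15/64 kN·m
Load 3 — point force P=-7 kN at a=18/5 m (b=L-a=12/5):
  M_3 = Pa²(a+3b)(L-x)/L³ - Pa²b/L²  [x>a] = (-7)·(18/5)²·((18/5)+3·(12/5))·(6-(9/2))/6³ - (-7)·(18/5)²·(12/5)/6² = -189/250 kN·m
Load 4 — uniform load w=15 kN/m over full span:
  M_4 = wLx/2 - wL²/12 - wx²/2 = 15·6·(9/2)/2 - 15·6²/12 - 15·(9/2)²/2 = 45/8 kN·m
Superposition: M = Σ M_i = 90481/24000 kN·m ≈ 3.770042 kN·m

M(9/2) = 90481/24000 kN·m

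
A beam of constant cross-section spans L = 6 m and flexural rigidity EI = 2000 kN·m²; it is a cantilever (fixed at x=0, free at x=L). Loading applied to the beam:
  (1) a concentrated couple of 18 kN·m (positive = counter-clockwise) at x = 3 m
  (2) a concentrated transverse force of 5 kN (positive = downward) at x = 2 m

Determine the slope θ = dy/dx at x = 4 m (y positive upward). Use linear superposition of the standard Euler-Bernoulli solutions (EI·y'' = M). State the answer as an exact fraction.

θ(4) = 11/500 rad

Load 1 — applied couple M₀=18 kN·m at a=3 m (b=L-a=3):
  θ_1 = M₀a/EI  [x>a] = 18·3/2000 = 27/1000 rad
Load 2 — point force P=5 kN at a=2 m (b=L-a=4):
  θ_2 = -Pa²/(2EI)  [x>a] = -5·2²/(2·2000) = -1/200 rad
Superposition: θ = Σ θ_i = 11/500 rad ≈ 0.022000 rad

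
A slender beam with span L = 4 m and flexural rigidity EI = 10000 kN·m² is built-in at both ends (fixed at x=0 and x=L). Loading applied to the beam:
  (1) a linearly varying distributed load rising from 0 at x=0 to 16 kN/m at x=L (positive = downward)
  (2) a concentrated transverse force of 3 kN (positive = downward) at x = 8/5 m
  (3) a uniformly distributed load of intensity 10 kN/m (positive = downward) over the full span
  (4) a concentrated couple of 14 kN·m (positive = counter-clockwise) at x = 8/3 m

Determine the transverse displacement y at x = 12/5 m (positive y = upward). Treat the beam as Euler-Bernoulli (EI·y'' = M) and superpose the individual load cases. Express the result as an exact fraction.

Load 1 — triangular load w₀=16 kN/m (0→w₀ over full span):
  y_1 = -w₀x²(L-x)²(x+2L)/(120LEI) = -16·(12/5)²·(4-(12/5))²·((12/5)+2·4)/(120·4·10000) = -4992/9765625 m
Load 2 — point force P=3 kN at a=8/5 m (b=L-a=12/5):
  y_2 = -Pa²(L-x)²(3bL-(3b+a)(L-x))/(6L³EI)  [x>a] = -3·(8/5)²·(4-(12/5))²·(3·(12/5)·4-(3·(12/5)+(8/5))·(4-(12/5)))/(6·4³·10000) = -736/9765625 m
Load 3 — uniform load w=10 kN/m over full span:
  y_3 = -wx²(L-x)²/(24EI) = -10·(12/5)²·(4-(12/5))²/(24·10000) = -48/78125 m
Load 4 — applied couple M₀=14 kN·m at a=8/3 m (b=L-a=4/3):
  y_4 = (R_Ax³/6 - M_Ax²/2)/EI  [x≤a] with R_A=14/3, M_A=14/3 = ((14/3)·(12/5)³/6 - (14/3)·(12/5)²/2)/10000 = -21/78125 m
Superposition: y = Σ y_i = -14353/9765625 m ≈ -0.001470 m

y(12/5) = -14353/9765625 m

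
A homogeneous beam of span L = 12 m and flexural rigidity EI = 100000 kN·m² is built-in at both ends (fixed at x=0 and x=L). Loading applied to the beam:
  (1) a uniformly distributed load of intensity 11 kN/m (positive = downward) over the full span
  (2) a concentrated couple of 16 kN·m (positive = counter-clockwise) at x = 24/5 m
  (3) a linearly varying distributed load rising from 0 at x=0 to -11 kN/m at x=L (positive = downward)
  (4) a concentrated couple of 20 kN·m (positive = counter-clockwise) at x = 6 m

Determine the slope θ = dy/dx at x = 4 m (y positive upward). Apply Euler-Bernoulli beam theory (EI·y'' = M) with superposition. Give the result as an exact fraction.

Load 1 — uniform load w=11 kN/m over full span:
  θ_1 = -wx(L-x)(L-2x)/(12EI) = -11·4·(12-4)·(12-2·4)/(12·100000) = -11/9375 rad
Load 2 — applied couple M₀=16 kN·m at a=24/5 m (b=L-a=36/5):
  θ_2 = (R_Ax²/2 - M_Ax)/EI  [x≤a] with R_A=48/25, M_A=48/25 = ((48/25)·4²/2 - (48/25)·4)/100000 = 6/78125 rad
Load 3 — triangular load w₀=-11 kN/m (0→w₀ over full span):
  θ_3 = -w₀(2x(L-x)(L-2x)(x+2L)+x²(L-x)²)/(120LEI) = -(-11)·(2·4·(12-4)·(12-2·4)·(4+2·12)+4²·(12-4)²)/(120·12·100000) = 88/140625 rad
Load 4 — applied couple M₀=20 kN·m at a=6 m (b=L-a=6):
  θ_4 = (R_Ax²/2 - M_Ax)/EI  [x≤a] with R_A=5/2, M_A=5 = ((5/2)·4²/2 - 5·4)/100000 = 0 rad
Superposition: θ = Σ θ_i = -331/703125 rad ≈ -0.000471 rad

θ(4) = -331/703125 rad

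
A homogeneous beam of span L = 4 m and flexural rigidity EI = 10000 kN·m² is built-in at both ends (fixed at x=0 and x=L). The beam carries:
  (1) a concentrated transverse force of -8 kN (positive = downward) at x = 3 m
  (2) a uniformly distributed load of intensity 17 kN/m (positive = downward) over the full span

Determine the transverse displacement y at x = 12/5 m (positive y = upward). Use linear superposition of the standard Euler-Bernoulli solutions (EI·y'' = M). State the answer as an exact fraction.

Load 1 — point force P=-8 kN at a=3 m (b=L-a=1):
  y_1 = -Pb²x²(3aL-(3a+b)x)/(6L³EI)  [x≤a] = -(-8)·1²·(12/5)²·(3·3·4-(3·3+1)·(12/5))/(6·4³·10000) = 9/62500 m
Load 2 — uniform load w=17 kN/m over full span:
  y_2 = -wx²(L-x)²/(24EI) = -17·(12/5)²·(4-(12/5))²/(24·10000) = -408/390625 m
Superposition: y = Σ y_i = -1407/1562500 m ≈ -0.000900 m

y(12/5) = -1407/1562500 m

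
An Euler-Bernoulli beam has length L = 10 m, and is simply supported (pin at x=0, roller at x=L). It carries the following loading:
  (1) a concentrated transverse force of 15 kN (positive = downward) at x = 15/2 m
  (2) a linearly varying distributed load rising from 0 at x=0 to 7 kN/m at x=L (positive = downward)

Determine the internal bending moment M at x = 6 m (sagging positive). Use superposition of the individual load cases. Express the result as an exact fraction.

Load 1 — point force P=15 kN at a=15/2 m (b=L-a=5/2):
  M_1 = Pbx/L  [x≤a] = 15·(5/2)·6/10 = 45/2 kN·m
Load 2 — triangular load w₀=7 kN/m (0→w₀ over full span):
  M_2 = w₀Lx/6 - w₀x³/(6L) = 7·10·6/6 - 7·6³/(6·10) = 224/5 kN·m
Superposition: M = Σ M_i = 673/10 kN·m ≈ 67.300000 kN·m

M(6) = 673/10 kN·m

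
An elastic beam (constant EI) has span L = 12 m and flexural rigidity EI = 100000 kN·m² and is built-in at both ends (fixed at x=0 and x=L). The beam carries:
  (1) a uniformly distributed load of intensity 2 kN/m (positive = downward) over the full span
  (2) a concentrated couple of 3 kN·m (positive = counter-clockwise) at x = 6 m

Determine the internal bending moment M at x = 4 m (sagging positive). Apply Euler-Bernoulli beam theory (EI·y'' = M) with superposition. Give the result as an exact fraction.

Load 1 — uniform load w=2 kN/m over full span:
  M_1 = wLx/2 - wL²/12 - wx²/2 = 2·12·4/2 - 2·12²/12 - 2·4²/2 = 8 kN·m
Load 2 — applied couple M₀=3 kN·m at a=6 m (b=L-a=6):
  M_2 = R_Ax - M_A  [x≤a] with R_A=3/8, M_A=3/4 = (3/8)·4 - (3/4) = 3/4 kN·m
Superposition: M = Σ M_i = 35/4 kN·m ≈ 8.750000 kN·m

M(4) = 35/4 kN·m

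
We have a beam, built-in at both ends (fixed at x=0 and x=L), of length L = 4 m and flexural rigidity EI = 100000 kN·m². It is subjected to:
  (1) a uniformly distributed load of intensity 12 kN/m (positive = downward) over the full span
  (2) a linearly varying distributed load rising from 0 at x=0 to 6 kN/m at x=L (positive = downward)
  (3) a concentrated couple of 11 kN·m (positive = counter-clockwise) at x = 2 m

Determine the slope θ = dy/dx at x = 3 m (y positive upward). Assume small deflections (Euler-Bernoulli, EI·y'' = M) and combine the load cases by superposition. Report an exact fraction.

θ(3) = 137/2000000 rad

Load 1 — uniform load w=12 kN/m over full span:
  θ_1 = -wx(L-x)(L-2x)/(12EI) = -12·3·(4-3)·(4-2·3)/(12·100000) = 3/50000 rad
Load 2 — triangular load w₀=6 kN/m (0→w₀ over full span):
  θ_2 = -w₀(2x(L-x)(L-2x)(x+2L)+x²(L-x)²)/(120LEI) = -6·(2·3·(4-3)·(4-2·3)·(3+2·4)+3²·(4-3)²)/(120·4·100000) = 123/8000000 rad
Load 3 — applied couple M₀=11 kN·m at a=2 m (b=L-a=2):
  θ_3 = (R_Ax²/2 - M_Ax - M₀(x-a))/EI  [x>a] with R_A=33/8, M_A=11/4 = ((33/8)·3²/2 - (11/4)·3 - 11·(3-2))/100000 = -11/1600000 rad
Superposition: θ = Σ θ_i = 137/2000000 rad ≈ 0.000068 rad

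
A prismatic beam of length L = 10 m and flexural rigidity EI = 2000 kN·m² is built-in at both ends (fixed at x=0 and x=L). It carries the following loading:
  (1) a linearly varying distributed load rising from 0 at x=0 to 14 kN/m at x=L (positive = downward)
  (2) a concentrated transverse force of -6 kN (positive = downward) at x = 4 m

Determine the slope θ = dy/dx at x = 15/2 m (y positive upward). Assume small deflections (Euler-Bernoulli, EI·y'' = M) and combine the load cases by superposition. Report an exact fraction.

θ(15/2) = 30883/1280000 rad

Load 1 — triangular load w₀=14 kN/m (0→w₀ over full span):
  θ_1 = -w₀(2x(L-x)(L-2x)(x+2L)+x²(L-x)²)/(120LEI) = -14·(2·(15/2)·(10-(15/2))·(10-2·(15/2))·((15/2)+2·10)+(15/2)²·(10-(15/2))²)/(120·10·2000) = 287/10240 rad
Load 2 — point force P=-6 kN at a=4 m (b=L-a=6):
  θ_2 = Pa²(L-x)(2bL-(3b+a)(L-x))/(2L³EI)  [x>a] = (-6)·4²·(10-(15/2))·(2·6·10-(3·6+4)·(10-(15/2)))/(2·10³·2000) = -39/10000 rad
Superposition: θ = Σ θ_i = 30883/1280000 rad ≈ 0.024127 rad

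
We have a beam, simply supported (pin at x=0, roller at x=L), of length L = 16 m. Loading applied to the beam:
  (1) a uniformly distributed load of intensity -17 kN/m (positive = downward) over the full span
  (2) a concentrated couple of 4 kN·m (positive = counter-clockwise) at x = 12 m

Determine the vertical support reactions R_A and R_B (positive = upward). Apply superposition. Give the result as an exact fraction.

Load 1 — uniform load w=-17 kN/m over full span:
  R_A = wL/2 = (-17)·16/2 = -136 kN
  R_B = wL/2 = (-17)·16/2 = -136 kN
Load 2 — applied couple M₀=4 kN·m at a=12 m (b=L-a=4):
  R_A = M₀/L = 4/16 = 1/4 kN
  R_B = -M₀/L = -4/16 = -1/4 kN
Superposition: R_A = -543/4 kN, R_B = -545/4 kN

R_A = -543/4 kN, R_B = -545/4 kN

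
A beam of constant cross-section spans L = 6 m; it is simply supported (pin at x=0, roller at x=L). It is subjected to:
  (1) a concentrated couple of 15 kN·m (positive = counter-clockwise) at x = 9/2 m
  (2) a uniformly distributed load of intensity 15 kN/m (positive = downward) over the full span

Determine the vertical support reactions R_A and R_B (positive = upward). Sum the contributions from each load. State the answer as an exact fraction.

R_A = 95/2 kN, R_B = 85/2 kN

Load 1 — applied couple M₀=15 kN·m at a=9/2 m (b=L-a=3/2):
  R_A = M₀/L = 15/6 = 5/2 kN
  R_B = -M₀/L = -15/6 = -5/2 kN
Load 2 — uniform load w=15 kN/m over full span:
  R_A = wL/2 = 15·6/2 = 45 kN
  R_B = wL/2 = 15·6/2 = 45 kN
Superposition: R_A = 95/2 kN, R_B = 85/2 kN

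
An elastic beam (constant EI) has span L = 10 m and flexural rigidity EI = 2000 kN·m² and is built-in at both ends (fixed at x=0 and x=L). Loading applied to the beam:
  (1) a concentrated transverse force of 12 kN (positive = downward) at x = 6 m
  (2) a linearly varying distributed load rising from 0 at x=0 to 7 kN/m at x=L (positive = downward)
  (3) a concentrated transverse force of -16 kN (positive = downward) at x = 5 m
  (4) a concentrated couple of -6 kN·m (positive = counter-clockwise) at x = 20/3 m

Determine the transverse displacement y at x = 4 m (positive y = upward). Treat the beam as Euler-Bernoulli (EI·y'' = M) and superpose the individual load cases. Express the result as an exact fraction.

Load 1 — point force P=12 kN at a=6 m (b=L-a=4):
  y_1 = -Pb²x²(3aL-(3a+b)x)/(6L³EI)  [x≤a] = -12·4²·4²·(3·6·10-(3·6+4)·4)/(6·10³·2000) = -368/15625 m
Load 2 — triangular load w₀=7 kN/m (0→w₀ over full span):
  y_2 = -w₀x²(L-x)²(x+2L)/(120LEI) = -7·4²·(10-4)²·(4+2·10)/(120·10·2000) = -126/3125 m
Load 3 — point force P=-16 kN at a=5 m (b=L-a=5):
  y_3 = -Pb²x²(3aL-(3a+b)x)/(6L³EI)  [x≤a] = -(-16)·5²·4²·(3·5·10-(3·5+5)·4)/(6·10³·2000) = 14/375 m
Load 4 — applied couple M₀=-6 kN·m at a=20/3 m (b=L-a=10/3):
  y_4 = (R_Ax³/6 - M_Ax²/2)/EI  [x≤a] with R_A=-4/5, M_A=-2 = ((-4/5)·4³/6 - (-2)·4²/2)/2000 = 7/1875 m
Superposition: y = Σ y_i = -1069/46875 m ≈ -0.022805 m

y(4) = -1069/46875 m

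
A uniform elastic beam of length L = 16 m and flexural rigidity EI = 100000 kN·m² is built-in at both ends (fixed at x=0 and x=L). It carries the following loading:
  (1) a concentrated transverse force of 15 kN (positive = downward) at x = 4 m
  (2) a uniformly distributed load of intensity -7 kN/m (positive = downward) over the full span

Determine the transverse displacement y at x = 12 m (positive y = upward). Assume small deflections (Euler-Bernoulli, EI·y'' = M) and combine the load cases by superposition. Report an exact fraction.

Load 1 — point force P=15 kN at a=4 m (b=L-a=12):
  y_1 = -Pa²(L-x)²(3bL-(3b+a)(L-x))/(6L³EI)  [x>a] = -15·4²·(16-12)²·(3·12·16-(3·12+4)·(16-12))/(6·16³·100000) = -13/20000 m
Load 2 — uniform load w=-7 kN/m over full span:
  y_2 = -wx²(L-x)²/(24EI) = -(-7)·12²·(16-12)²/(24·100000) = 21/3125 m
Superposition: y = Σ y_i = 607/100000 m ≈ 0.006070 m

y(12) = 607/100000 m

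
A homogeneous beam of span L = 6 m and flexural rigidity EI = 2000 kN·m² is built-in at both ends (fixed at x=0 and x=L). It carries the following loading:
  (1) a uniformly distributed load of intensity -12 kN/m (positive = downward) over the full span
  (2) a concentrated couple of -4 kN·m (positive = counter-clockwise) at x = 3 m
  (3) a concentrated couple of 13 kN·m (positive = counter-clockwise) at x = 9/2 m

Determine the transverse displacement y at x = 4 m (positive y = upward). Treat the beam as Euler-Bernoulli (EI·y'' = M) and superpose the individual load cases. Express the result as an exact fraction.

y(4) = 149/12000 m

Load 1 — uniform load w=-12 kN/m over full span:
  y_1 = -wx²(L-x)²/(24EI) = -(-12)·4²·(6-4)²/(24·2000) = 2/125 m
Load 2 — applied couple M₀=-4 kN·m at a=3 m (b=L-a=3):
  y_2 = (R_Ax³/6 - M_Ax²/2 - M₀(x-a)²/2)/EI  [x>a] with R_A=-1, M_A=-1 = ((-1)·4³/6 - (-1)·4²/2 - (-4)·(4-3)²/2)/2000 = -1/3000 m
Load 3 — applied couple M₀=13 kN·m at a=9/2 m (b=L-a=3/2):
  y_3 = (R_Ax³/6 - M_Ax²/2)/EI  [x≤a] with R_A=39/16, M_A=65/16 = ((39/16)·4³/6 - (65/16)·4²/2)/2000 = -13/4000 m
Superposition: y = Σ y_i = 149/12000 m ≈ 0.012417 m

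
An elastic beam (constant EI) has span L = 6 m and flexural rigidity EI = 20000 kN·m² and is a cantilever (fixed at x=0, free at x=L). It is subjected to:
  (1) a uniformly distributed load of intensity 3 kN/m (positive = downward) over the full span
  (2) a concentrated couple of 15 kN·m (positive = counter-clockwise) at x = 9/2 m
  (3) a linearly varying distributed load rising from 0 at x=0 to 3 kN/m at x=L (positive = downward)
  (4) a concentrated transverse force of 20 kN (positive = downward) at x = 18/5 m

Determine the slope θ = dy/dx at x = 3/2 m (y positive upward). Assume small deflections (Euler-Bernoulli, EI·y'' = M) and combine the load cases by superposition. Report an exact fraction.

Load 1 — uniform load w=3 kN/m over full span:
  θ_1 = -wx(x²-3Lx+3L²)/(6EI) = -3·(3/2)·((3/2)²-3·6·(3/2)+3·6²)/(6·20000) = -999/320000 rad
Load 2 — applied couple M₀=15 kN·m at a=9/2 m (b=L-a=3/2):
  θ_2 = M₀x/EI  [x≤a] = 15·(3/2)/20000 = 9/8000 rad
Load 3 — triangular load w₀=3 kN/m (0→w₀ over full span):
  θ_3 = (w₀Lx²/4-w₀L²x/3-w₀x⁴/(24L))/EI = (3·6·(3/2)²/4-3·6²·(3/2)/3-3·(3/2)⁴/(24·6))/20000 = -11259/5120000 rad
Load 4 — point force P=20 kN at a=18/5 m (b=L-a=12/5):
  θ_4 = -Px(2a-x)/(2EI)  [x≤a] = -20·(3/2)·(2·(18/5)-(3/2))/(2·20000) = -171/40000 rad
Superposition: θ = Σ θ_i = -43371/5120000 rad ≈ -0.008471 rad

θ(3/2) = -43371/5120000 rad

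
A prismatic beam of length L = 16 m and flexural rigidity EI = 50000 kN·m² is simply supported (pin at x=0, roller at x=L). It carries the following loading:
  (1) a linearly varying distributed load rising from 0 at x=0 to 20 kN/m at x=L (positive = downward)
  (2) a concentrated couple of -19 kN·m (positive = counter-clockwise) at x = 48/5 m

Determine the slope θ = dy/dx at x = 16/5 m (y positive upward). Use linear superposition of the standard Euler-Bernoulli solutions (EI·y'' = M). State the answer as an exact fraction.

Load 1 — triangular load w₀=20 kN/m (0→w₀ over full span):
  θ_1 = -w₀(7L⁴-30L²x²+15x⁴)/(360LEI) = -20·(7·16⁴-30·16²·(16/5)²+15·(16/5)⁴)/(360·16·50000) = -93184/3515625 rad
Load 2 — applied couple M₀=-19 kN·m at a=48/5 m (b=L-a=32/5):
  θ_2 = (M₀x²/(2L)+C₁)/EI  [x≤a] with C₁=M₀(3b²-L²)/(6L)=1976/75 = ((-19)·(16/5)²/(2·16)+(1976/75))/50000 = 19/46875 rad
Superposition: θ = Σ θ_i = -91759/3515625 rad ≈ -0.026100 rad

θ(16/5) = -91759/3515625 rad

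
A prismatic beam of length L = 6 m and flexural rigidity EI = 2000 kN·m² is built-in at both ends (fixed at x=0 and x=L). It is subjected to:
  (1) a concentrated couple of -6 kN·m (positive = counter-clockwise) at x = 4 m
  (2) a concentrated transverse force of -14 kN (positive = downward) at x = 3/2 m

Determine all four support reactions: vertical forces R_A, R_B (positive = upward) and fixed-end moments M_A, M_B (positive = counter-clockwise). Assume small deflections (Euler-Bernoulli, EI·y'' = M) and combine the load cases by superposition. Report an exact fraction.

Load 1 — applied couple M₀=-6 kN·m at a=4 m (b=L-a=2):
  R_A = 6M₀ab/L³ = 6·(-6)·4·2/6³ = -4/3 kN
  M_A = M₀b(2a-b)/L² = (-6)·2·(2·4-2)/6² = -2 kN·m
  R_B = -6M₀ab/L³ = -6·(-6)·4·2/6³ = 4/3 kN
  M_B = M₀a(2b-a)/L² = (-6)·4·(2·2-4)/6² = 0 kN·m
Load 2 — point force P=-14 kN at a=3/2 m (b=L-a=9/2):
  R_A = Pb²(3a+b)/L³ = (-14)·(9/2)²·(3·(3/2)+(9/2))/6³ = -189/16 kN
  M_A = Pab²/L² = (-14)·(3/2)·(9/2)²/6² = -189/16 kN·m
  R_B = Pa²(a+3b)/L³ = (-14)·(3/2)²·((3/2)+3·(9/2))/6³ = -35/16 kN
  M_B = -Pa²b/L² = -(-14)·(3/2)²·(9/2)/6² = 63/16 kN·m
Superposition: R_A = -631/48 kN, M_A = -221/16 kN·m, R_B = -41/48 kN, M_B = 63/16 kN·m

R_A = -631/48 kN, M_A = -221/16 kN·m, R_B = -41/48 kN, M_B = 63/16 kN·m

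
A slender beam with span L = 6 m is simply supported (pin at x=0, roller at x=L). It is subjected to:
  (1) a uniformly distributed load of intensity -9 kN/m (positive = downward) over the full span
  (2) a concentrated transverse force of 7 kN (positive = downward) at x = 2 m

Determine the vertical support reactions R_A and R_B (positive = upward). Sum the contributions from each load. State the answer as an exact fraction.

R_A = -67/3 kN, R_B = -74/3 kN

Load 1 — uniform load w=-9 kN/m over full span:
  R_A = wL/2 = (-9)·6/2 = -27 kN
  R_B = wL/2 = (-9)·6/2 = -27 kN
Load 2 — point force P=7 kN at a=2 m (b=L-a=4):
  R_A = Pb/L = 7·4/6 = 14/3 kN
  R_B = Pa/L = 7·2/6 = 7/3 kN
Superposition: R_A = -67/3 kN, R_B = -74/3 kN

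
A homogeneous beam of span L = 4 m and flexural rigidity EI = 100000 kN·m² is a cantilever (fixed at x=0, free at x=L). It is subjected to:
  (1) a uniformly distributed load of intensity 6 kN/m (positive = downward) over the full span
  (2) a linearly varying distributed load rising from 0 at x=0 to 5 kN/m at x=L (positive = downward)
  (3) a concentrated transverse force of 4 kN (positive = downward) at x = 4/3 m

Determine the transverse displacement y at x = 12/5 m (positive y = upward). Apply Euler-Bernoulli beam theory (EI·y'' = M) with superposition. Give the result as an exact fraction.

y(12/5) = -1208521/791015625 m

Load 1 — uniform load w=6 kN/m over full span:
  y_1 = -wx²(x²-4Lx+6L²)/(24EI) = -6·(12/5)²·((12/5)²-4·4·(12/5)+6·4²)/(24·100000) = -1782/1953125 m
Load 2 — triangular load w₀=5 kN/m (0→w₀ over full span):
  y_2 = (w₀Lx³/12-w₀L²x²/6-w₀x⁵/(120L))/EI = (5·4·(12/5)³/12-5·4²·(12/5)²/6-5·(12/5)⁵/(120·4))/100000 = -5331/9765625 m
Load 3 — point force P=4 kN at a=4/3 m (b=L-a=8/3):
  y_3 = -Pa²(3x-a)/(6EI)  [x>a] = -4·(4/3)²·(3·(12/5)-(4/3))/(6·100000) = -88/1265625 m
Superposition: y = Σ y_i = -1208521/791015625 m ≈ -0.001528 m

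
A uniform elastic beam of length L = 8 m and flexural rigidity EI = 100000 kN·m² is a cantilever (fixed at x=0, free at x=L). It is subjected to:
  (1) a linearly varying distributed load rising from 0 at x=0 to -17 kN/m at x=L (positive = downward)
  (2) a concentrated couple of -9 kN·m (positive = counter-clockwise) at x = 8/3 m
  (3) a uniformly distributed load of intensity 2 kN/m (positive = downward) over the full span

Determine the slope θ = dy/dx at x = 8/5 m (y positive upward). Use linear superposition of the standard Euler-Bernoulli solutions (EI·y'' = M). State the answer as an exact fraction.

Load 1 — triangular load w₀=-17 kN/m (0→w₀ over full span):
  θ_1 = (w₀Lx²/4-w₀L²x/3-w₀x⁴/(24L))/EI = ((-17)·8·(8/5)²/4-(-17)·8²·(8/5)/3-(-17)·(8/5)⁴/(24·8))/100000 = 28934/5859375 rad
Load 2 — applied couple M₀=-9 kN·m at a=8/3 m (b=L-a=16/3):
  θ_2 = M₀x/EI  [x≤a] = (-9)·(8/5)/100000 = -9/62500 rad
Load 3 — uniform load w=2 kN/m over full span:
  θ_3 = -wx(x²-3Lx+3L²)/(6EI) = -2·(8/5)·((8/5)²-3·8·(8/5)+3·8²)/(6·100000) = -976/1171875 rad
Superposition: θ = Σ θ_i = 30947/7812500 rad ≈ 0.003961 rad

θ(8/5) = 30947/7812500 rad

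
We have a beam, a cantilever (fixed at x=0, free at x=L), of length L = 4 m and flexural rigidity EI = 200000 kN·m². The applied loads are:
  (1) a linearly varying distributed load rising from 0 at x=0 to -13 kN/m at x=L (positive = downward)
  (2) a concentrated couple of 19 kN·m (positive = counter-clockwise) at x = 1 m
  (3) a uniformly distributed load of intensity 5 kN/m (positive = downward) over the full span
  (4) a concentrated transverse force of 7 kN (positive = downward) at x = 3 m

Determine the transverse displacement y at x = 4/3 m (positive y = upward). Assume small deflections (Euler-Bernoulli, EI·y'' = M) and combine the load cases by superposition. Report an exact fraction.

y(4/3) = 168337/1458000000 m

Load 1 — triangular load w₀=-13 kN/m (0→w₀ over full span):
  y_1 = (w₀Lx³/12-w₀L²x²/6-w₀x⁵/(120L))/EI = ((-13)·4·(4/3)³/12-(-13)·4²·(4/3)²/6-(-13)·(4/3)⁵/(120·4))/200000 = 5863/22781250 m
Load 2 — applied couple M₀=19 kN·m at a=1 m (b=L-a=3):
  y_2 = M₀a(2x-a)/(2EI)  [x>a] = 19·1·(2·(4/3)-1)/(2·200000) = 19/240000 m
Load 3 — uniform load w=5 kN/m over full span:
  y_3 = -wx²(x²-4Lx+6L²)/(24EI) = -5·(4/3)²·((4/3)²-4·4·(4/3)+6·4²)/(24·200000) = -43/303750 m
Load 4 — point force P=7 kN at a=3 m (b=L-a=1):
  y_4 = -Px²(3a-x)/(6EI)  [x≤a] = -7·(4/3)²·(3·3-(4/3))/(6·200000) = -161/2025000 m
Superposition: y = Σ y_i = 168337/1458000000 m ≈ 0.000115 m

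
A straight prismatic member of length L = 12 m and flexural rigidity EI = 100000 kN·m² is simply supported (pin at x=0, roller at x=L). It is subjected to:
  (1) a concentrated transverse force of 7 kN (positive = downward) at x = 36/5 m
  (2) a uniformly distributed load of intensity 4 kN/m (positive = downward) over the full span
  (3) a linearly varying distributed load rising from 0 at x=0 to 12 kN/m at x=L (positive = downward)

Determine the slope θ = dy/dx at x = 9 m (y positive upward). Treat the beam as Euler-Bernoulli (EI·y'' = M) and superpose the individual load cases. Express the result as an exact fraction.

θ(9) = 539037/100000000 rad

Load 1 — point force P=7 kN at a=36/5 m (b=L-a=24/5):
  θ_1 = -Pa(2L²-6Lx+3x²+a²)/(6LEI)  [x>a] = -7·(36/5)·(2·12²-6·12·9+3·9²+(36/5)²)/(6·12·100000) = 11403/25000000 rad
Load 2 — uniform load w=4 kN/m over full span:
  θ_2 = -w(L³-6Lx²+4x³)/(24EI) = -4·(12³-6·12·9²+4·9³)/(24·100000) = 99/50000 rad
Load 3 — triangular load w₀=12 kN/m (0→w₀ over full span):
  θ_3 = -w₀(7L⁴-30L²x²+15x⁴)/(360LEI) = -12·(7·12⁴-30·12²·9²+15·9⁴)/(360·12·100000) = 11817/4000000 rad
Superposition: θ = Σ θ_i = 539037/100000000 rad ≈ 0.005390 rad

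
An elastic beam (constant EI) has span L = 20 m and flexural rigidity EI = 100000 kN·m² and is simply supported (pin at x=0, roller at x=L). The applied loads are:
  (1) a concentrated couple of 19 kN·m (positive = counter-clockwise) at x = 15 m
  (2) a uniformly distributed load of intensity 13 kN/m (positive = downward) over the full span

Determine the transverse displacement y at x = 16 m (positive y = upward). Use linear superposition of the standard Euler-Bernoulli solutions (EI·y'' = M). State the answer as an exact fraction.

Load 1 — applied couple M₀=19 kN·m at a=15 m (b=L-a=5):
  y_1 = (M₀x³/(6L)-M₀(x-a)²/2+C₁x)/EI  [x>a] with C₁=M₀(3b²-L²)/(6L)=-1235/24 = (19·16³/(6·20)-19·(16-15)²/2+(-1235/24)·16)/100000 = -1843/1000000 m
Load 2 — uniform load w=13 kN/m over full span:
  y_2 = -wx(L³-2Lx²+x³)/(24EI) = -13·16·(20³-2·20·16²+16³)/(24·100000) = -1508/9375 m
Superposition: y = Σ y_i = -488089/3000000 m ≈ -0.162696 m

y(16) = -488089/3000000 m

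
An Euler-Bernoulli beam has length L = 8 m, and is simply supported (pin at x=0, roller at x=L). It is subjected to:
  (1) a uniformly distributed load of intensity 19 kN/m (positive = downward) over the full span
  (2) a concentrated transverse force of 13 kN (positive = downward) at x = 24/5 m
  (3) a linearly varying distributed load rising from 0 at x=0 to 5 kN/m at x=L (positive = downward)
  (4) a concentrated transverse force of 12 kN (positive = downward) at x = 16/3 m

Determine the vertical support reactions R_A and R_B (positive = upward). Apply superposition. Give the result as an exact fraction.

R_A = 1378/15 kN, R_B = 1577/15 kN

Load 1 — uniform load w=19 kN/m over full span:
  R_A = wL/2 = 19·8/2 = 76 kN
  R_B = wL/2 = 19·8/2 = 76 kN
Load 2 — point force P=13 kN at a=24/5 m (b=L-a=16/5):
  R_A = Pb/L = 13·(16/5)/8 = 26/5 kN
  R_B = Pa/L = 13·(24/5)/8 = 39/5 kN
Load 3 — triangular load w₀=5 kN/m (0→w₀ over full span):
  R_A = w₀L/6 = 5·8/6 = 20/3 kN
  R_B = w₀L/3 = 5·8/3 = 40/3 kN
Load 4 — point force P=12 kN at a=16/3 m (b=L-a=8/3):
  R_A = Pb/L = 12·(8/3)/8 = 4 kN
  R_B = Pa/L = 12·(16/3)/8 = 8 kN
Superposition: R_A = 1378/15 kN, R_B = 1577/15 kN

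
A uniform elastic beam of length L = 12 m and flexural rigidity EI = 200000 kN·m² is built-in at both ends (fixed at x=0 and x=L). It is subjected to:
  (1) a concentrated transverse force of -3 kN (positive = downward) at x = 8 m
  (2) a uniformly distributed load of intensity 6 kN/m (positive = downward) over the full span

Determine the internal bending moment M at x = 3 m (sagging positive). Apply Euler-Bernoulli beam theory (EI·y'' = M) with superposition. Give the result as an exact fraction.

Load 1 — point force P=-3 kN at a=8 m (b=L-a=4):
  M_1 = Pb²(3a+b)x/L³ - Pab²/L²  [x≤a] = (-3)·4²·(3·8+4)·3/12³ - (-3)·8·4²/12² = 1/3 kN·m
Load 2 — uniform load w=6 kN/m over full span:
  M_2 = wLx/2 - wL²/12 - wx²/2 = 6·12·3/2 - 6·12²/12 - 6·3²/2 = 9 kN·m
Superposition: M = Σ M_i = 28/3 kN·m ≈ 9.333333 kN·m

M(3) = 28/3 kN·m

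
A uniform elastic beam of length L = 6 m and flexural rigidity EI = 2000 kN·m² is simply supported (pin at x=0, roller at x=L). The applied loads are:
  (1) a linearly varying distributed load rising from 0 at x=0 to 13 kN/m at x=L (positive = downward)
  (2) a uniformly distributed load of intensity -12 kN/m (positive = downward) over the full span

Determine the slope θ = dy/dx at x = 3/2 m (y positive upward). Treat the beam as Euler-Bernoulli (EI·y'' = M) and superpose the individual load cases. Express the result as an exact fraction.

Load 1 — triangular load w₀=13 kN/m (0→w₀ over full span):
  θ_1 = -w₀(7L⁴-30L²x²+15x⁴)/(360LEI) = -13·(7·6⁴-30·6²·(3/2)²+15·(3/2)⁴)/(360·6·2000) = -51753/2560000 rad
Load 2 — uniform load w=-12 kN/m over full span:
  θ_2 = -w(L³-6Lx²+4x³)/(24EI) = -(-12)·(6³-6·6·(3/2)²+4·(3/2)³)/(24·2000) = 297/8000 rad
Superposition: θ = Σ θ_i = 43287/2560000 rad ≈ 0.016909 rad

θ(3/2) = 43287/2560000 rad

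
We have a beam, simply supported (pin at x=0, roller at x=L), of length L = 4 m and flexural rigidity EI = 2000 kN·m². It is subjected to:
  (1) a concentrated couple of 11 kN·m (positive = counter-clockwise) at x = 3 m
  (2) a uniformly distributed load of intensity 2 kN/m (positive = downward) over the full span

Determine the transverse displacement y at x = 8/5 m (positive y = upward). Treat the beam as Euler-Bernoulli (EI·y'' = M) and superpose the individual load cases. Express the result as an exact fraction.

y(8/5) = -8753/1250000 m

Load 1 — applied couple M₀=11 kN·m at a=3 m (b=L-a=1):
  y_1 = (M₀x³/(6L)+C₁x)/EI  [x≤a] with C₁=M₀(3b²-L²)/(6L)=-143/24 = (11·(8/5)³/(6·4)+(-143/24)·(8/5))/2000 = -957/250000 m
Load 2 — uniform load w=2 kN/m over full span:
  y_2 = -wx(L³-2Lx²+x³)/(24EI) = -2·(8/5)·(4³-2·4·(8/5)²+(8/5)³)/(24·2000) = -248/78125 m
Superposition: y = Σ y_i = -8753/1250000 m ≈ -0.007002 m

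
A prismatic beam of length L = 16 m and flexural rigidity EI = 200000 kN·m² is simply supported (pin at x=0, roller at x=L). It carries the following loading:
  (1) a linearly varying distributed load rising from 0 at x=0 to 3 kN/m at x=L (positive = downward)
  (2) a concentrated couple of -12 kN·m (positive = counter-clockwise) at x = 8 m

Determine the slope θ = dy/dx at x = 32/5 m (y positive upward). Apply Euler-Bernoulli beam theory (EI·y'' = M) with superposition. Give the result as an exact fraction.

Load 1 — triangular load w₀=3 kN/m (0→w₀ over full span):
  θ_1 = -w₀(7L⁴-30L²x²+15x⁴)/(360LEI) = -3·(7·16⁴-30·16²·(32/5)²+15·(32/5)⁴)/(360·16·200000) = -2584/5859375 rad
Load 2 — applied couple M₀=-12 kN·m at a=8 m (b=L-a=8):
  θ_2 = (M₀x²/(2L)+C₁)/EI  [x≤a] with C₁=M₀(3b²-L²)/(6L)=8 = ((-12)·(32/5)²/(2·16)+8)/200000 = -23/625000 rad
Superposition: θ = Σ θ_i = -22397/46875000 rad ≈ -0.000478 rad

θ(32/5) = -22397/46875000 rad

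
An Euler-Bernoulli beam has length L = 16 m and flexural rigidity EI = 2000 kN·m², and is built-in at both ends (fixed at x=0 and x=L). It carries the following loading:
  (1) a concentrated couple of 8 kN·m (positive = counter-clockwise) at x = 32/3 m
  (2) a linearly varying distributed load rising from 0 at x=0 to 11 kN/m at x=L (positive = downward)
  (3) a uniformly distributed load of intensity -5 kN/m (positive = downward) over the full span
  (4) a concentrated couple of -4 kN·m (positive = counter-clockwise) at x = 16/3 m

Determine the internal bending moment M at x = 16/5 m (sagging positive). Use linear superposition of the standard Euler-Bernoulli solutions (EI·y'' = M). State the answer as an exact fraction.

M(16/5) = -3928/375 kN·m

Load 1 — applied couple M₀=8 kN·m at a=32/3 m (b=L-a=16/3):
  M_1 = R_Ax - M_A  [x≤a] with R_A=2/3, M_A=8/3 = (2/3)·(16/5) - (8/3) = -8/15 kN·m
Load 2 — triangular load w₀=11 kN/m (0→w₀ over full span):
  M_2 = 3w₀Lx/20 - w₀L²/30 - w₀x³/(6L) = 3·11·16·(16/5)/20 - 11·16²/30 - 11·(16/5)³/(6·16) = -4928/375 kN·m
Load 3 — uniform load w=-5 kN/m over full span:
  M_3 = wLx/2 - wL²/12 - wx²/2 = (-5)·16·(16/5)/2 - (-5)·16²/12 - (-5)·(16/5)²/2 = 64/15 kN·m
Load 4 — applied couple M₀=-4 kN·m at a=16/3 m (b=L-a=32/3):
  M_4 = R_Ax - M_A  [x≤a] with R_A=-1/3, M_A=0 = (-1/3)·(16/5) - 0 = -16/15 kN·m
Superposition: M = Σ M_i = -3928/375 kN·m ≈ -10.474667 kN·m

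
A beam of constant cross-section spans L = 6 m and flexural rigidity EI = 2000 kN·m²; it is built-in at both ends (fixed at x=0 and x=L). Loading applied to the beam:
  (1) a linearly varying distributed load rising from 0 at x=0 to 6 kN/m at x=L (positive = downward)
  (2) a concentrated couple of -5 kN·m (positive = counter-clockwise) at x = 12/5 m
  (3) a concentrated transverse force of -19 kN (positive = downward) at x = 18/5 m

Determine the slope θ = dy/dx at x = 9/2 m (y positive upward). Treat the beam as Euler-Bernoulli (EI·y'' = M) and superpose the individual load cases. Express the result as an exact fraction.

Load 1 — triangular load w₀=6 kN/m (0→w₀ over full span):
  θ_1 = -w₀(2x(L-x)(L-2x)(x+2L)+x²(L-x)²)/(120LEI) = -6·(2·(9/2)·(6-(9/2))·(6-2·(9/2))·((9/2)+2·6)+(9/2)²·(6-(9/2))²)/(120·6·2000) = 3321/1280000 rad
Load 2 — applied couple M₀=-5 kN·m at a=12/5 m (b=L-a=18/5):
  θ_2 = (R_Ax²/2 - M_Ax - M₀(x-a))/EI  [x>a] with R_A=-6/5, M_A=-3/5 = ((-6/5)·(9/2)²/2 - (-3/5)·(9/2) - (-5)·((9/2)-(12/5)))/2000 = 21/40000 rad
Load 3 — point force P=-19 kN at a=18/5 m (b=L-a=12/5):
  θ_3 = Pa²(L-x)(2bL-(3b+a)(L-x))/(2L³EI)  [x>a] = (-19)·(18/5)²·(6-(9/2))·(2·(12/5)·6-(3·(12/5)+(18/5))·(6-(9/2)))/(2·6³·2000) = -10773/2000000 rad
Superposition: θ = Σ θ_i = -72543/32000000 rad ≈ -0.002267 rad

θ(9/2) = -72543/32000000 rad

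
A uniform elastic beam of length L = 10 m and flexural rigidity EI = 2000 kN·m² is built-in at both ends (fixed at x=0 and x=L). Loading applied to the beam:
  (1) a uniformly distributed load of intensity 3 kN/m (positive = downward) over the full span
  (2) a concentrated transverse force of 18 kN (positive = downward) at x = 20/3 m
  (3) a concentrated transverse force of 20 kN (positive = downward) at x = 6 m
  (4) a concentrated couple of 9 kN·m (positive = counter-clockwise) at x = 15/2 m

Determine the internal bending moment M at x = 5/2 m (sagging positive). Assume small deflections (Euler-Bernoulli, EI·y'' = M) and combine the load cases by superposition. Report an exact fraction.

Load 1 — uniform load w=3 kN/m over full span:
  M_1 = wLx/2 - wL²/12 - wx²/2 = 3·10·(5/2)/2 - 3·10²/12 - 3·(5/2)²/2 = 25/8 kN·m
Load 2 — point force P=18 kN at a=20/3 m (b=L-a=10/3):
  M_2 = Pb²(3a+b)x/L³ - Pab²/L²  [x≤a] = 18·(10/3)²·(3·(20/3)+(10/3))·(5/2)/10³ - 18·(20/3)·(10/3)²/10² = -5/3 kN·m
Load 3 — point force P=20 kN at a=6 m (b=L-a=4):
  M_3 = Pb²(3a+b)x/L³ - Pab²/L²  [x≤a] = 20·4²·(3·6+4)·(5/2)/10³ - 20·6·4²/10² = -8/5 kN·m
Load 4 — applied couple M₀=9 kN·m at a=15/2 m (b=L-a=5/2):
  M_4 = R_Ax - M_A  [x≤a] with R_A=81/80, M_A=45/16 = (81/80)·(5/2) - (45/16) = -9/32 kN·m
Superposition: M = Σ M_i = -203/480 kN·m ≈ -0.422917 kN·m

M(5/2) = -203/480 kN·m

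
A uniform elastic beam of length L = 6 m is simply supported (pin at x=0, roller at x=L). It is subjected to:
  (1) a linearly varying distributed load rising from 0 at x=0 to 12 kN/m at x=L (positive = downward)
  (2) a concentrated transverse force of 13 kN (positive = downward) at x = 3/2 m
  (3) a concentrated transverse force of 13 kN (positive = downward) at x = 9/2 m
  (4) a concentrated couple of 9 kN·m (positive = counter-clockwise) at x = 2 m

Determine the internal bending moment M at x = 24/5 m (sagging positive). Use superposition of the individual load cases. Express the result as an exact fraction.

Load 1 — triangular load w₀=12 kN/m (0→w₀ over full span):
  M_1 = w₀Lx/6 - w₀x³/(6L) = 12·6·(24/5)/6 - 12·(24/5)³/(6·6) = 2592/125 kN·m
Load 2 — point force P=13 kN at a=3/2 m (b=L-a=9/2):
  M_2 = Pa(L-x)/L  [x>a] = 13·(3/2)·(6-(24/5))/6 = 39/10 kN·m
Load 3 — point force P=13 kN at a=9/2 m (b=L-a=3/2):
  M_3 = Pa(L-x)/L  [x>a] = 13·(9/2)·(6-(24/5))/6 = 117/10 kN·m
Load 4 — applied couple M₀=9 kN·m at a=2 m (b=L-a=4):
  M_4 = M₀x/L - M₀  [x>a] = 9·(24/5)/6 - 9 = -9/5 kN·m
Superposition: M = Σ M_i = 4317/125 kN·m ≈ 34.536000 kN·m

M(24/5) = 4317/125 kN·m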